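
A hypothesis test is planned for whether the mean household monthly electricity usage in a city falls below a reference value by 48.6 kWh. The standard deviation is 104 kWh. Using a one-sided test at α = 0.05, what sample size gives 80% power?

29

For a one-sample z-test, n = ((z_α + z_β)·σ/δ)².
z_α = 1.645 (one-sided α = 0.05); z_β = 0.842 (power 80% → β = 0.2).
n = (2.487 × 104 / 48.6)² = 28.32
Round up: n = 29.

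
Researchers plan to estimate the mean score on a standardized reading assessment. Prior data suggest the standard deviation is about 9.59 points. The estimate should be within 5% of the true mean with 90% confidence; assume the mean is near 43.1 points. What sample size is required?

For a mean, the margin of error is E = z·σ/√n, so n = (zσ/E)².
At 90% confidence, z = 1.645.
E = 5% of 43.1 = 2.155 points.
n = (1.645 × 9.59 / 2.155)² = 53.59
Round up: n = 54.

n = 54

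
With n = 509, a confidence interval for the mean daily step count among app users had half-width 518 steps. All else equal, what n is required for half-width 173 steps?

4564

Margin of error scales as 1/√n, so n₂ = n₁·(E₁/E₂)².
n₂ = 509 × (518/173)² = 509 × 8.965 = 4563.18
Round up: n₂ = 4564.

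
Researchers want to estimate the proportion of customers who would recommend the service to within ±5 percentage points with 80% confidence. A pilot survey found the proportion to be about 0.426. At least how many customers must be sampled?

161

For a proportion with margin E = 0.05 at 80% confidence, z = 1.282.
n = p̂(1−p̂)(z/E)² = 0.426 × 0.574 × (1.282/0.05)² = 160.75
Round up: n = 161.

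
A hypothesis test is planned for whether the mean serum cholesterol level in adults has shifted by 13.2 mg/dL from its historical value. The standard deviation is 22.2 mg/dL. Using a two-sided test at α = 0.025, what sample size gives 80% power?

27

For a one-sample z-test, n = ((z_{α/2} + z_β)·σ/δ)².
z_{α/2} = 2.241 (two-sided α = 0.025); z_β = 0.842 (power 80% → β = 0.2).
n = (3.083 × 22.2 / 13.2)² = 26.88
Round up: n = 27.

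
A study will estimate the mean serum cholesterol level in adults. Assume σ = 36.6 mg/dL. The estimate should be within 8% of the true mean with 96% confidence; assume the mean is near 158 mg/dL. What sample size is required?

For a mean, the margin of error is E = z·σ/√n, so n = (zσ/E)².
At 96% confidence, z = 2.054.
E = 8% of 158 = 12.64 mg/dL.
n = (2.054 × 36.6 / 12.64)² = 35.37
Round up: n = 36.

36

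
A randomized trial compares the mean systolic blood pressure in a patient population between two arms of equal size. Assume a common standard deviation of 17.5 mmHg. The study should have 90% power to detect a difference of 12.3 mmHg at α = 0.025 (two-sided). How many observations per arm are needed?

For two equal groups, n per group = 2·((z_{α/2} + z_β)·σ/δ)².
z_{α/2} = 2.241; z_β = 1.282 (power 90%).
n = 2 × (3.523 × 17.5 / 12.3)² = 2 × 25.12 = 50.24
Round up: n = 51 per group.

51 per group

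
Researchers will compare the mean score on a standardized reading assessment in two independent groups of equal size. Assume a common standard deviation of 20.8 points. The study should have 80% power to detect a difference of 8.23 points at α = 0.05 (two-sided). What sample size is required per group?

101 per group

For two equal groups, n per group = 2·((z_{α/2} + z_β)·σ/δ)².
z_{α/2} = 1.960; z_β = 0.842 (power 80%).
n = 2 × (2.802 × 20.8 / 8.23)² = 2 × 50.15 = 100.30
Round up: n = 101 per group.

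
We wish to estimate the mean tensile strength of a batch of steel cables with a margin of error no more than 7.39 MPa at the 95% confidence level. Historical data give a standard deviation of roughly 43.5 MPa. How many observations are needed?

134

For a mean, the margin of error is E = z·σ/√n, so n = (zσ/E)².
At 95% confidence, z = 1.960.
n = (1.960 × 43.5 / 7.39)² = 133.11
Round up: n = 134.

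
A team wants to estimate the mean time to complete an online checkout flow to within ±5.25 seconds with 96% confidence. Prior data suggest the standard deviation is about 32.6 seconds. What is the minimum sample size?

For a mean, the margin of error is E = z·σ/√n, so n = (zσ/E)².
At 96% confidence, z = 2.054.
n = (2.054 × 32.6 / 5.25)² = 162.67
Round up: n = 163.

163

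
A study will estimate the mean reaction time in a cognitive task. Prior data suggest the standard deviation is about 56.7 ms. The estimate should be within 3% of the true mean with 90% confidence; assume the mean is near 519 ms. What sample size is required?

For a mean, the margin of error is E = z·σ/√n, so n = (zσ/E)².
At 90% confidence, z = 1.645.
E = 3% of 519 = 15.57 ms.
n = (1.645 × 56.7 / 15.57)² = 35.89
Round up: n = 36.

36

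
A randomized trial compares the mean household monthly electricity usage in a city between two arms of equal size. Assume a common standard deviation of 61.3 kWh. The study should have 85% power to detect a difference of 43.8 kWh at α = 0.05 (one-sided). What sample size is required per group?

29 per group

For two equal groups, n per group = 2·((z_α + z_β)·σ/δ)².
z_α = 1.645; z_β = 1.036 (power 85%).
n = 2 × (2.681 × 61.3 / 43.8)² = 2 × 14.08 = 28.16
Round up: n = 29 per group.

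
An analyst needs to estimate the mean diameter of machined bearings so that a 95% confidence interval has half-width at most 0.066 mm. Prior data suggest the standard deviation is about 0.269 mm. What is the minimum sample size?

n = 64

For a mean, the margin of error is E = z·σ/√n, so n = (zσ/E)².
At 95% confidence, z = 1.960.
n = (1.960 × 0.269 / 0.066)² = 63.82
Round up: n = 64.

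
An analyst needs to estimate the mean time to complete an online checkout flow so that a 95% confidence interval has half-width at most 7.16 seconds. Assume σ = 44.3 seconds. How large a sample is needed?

n = 148

For a mean, the margin of error is E = z·σ/√n, so n = (zσ/E)².
At 95% confidence, z = 1.960.
n = (1.960 × 44.3 / 7.16)² = 147.06
Round up: n = 148.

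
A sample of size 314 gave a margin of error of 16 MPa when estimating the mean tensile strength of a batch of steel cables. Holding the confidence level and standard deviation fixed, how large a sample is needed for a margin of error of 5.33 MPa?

2830

Margin of error scales as 1/√n, so n₂ = n₁·(E₁/E₂)².
n₂ = 314 × (16/5.33)² = 314 × 9.011 = 2829.45
Round up: n₂ = 2830.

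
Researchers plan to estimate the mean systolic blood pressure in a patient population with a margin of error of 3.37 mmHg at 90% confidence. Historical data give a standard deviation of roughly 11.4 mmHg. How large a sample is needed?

For a mean, the margin of error is E = z·σ/√n, so n = (zσ/E)².
At 90% confidence, z = 1.645.
n = (1.645 × 11.4 / 3.37)² = 30.97
Round up: n = 31.

31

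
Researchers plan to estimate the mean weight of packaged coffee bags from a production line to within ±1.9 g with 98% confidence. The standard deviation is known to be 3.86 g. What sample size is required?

For a mean, the margin of error is E = z·σ/√n, so n = (zσ/E)².
At 98% confidence, z = 2.326.
n = (2.326 × 3.86 / 1.9)² = 22.33
Round up: n = 23.

23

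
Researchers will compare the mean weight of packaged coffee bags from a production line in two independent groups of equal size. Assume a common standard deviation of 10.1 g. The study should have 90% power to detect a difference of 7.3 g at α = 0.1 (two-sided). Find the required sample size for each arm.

33 per group

For two equal groups, n per group = 2·((z_{α/2} + z_β)·σ/δ)².
z_{α/2} = 1.645; z_β = 1.282 (power 90%).
n = 2 × (2.927 × 10.1 / 7.3)² = 2 × 16.40 = 32.80
Round up: n = 33 per group.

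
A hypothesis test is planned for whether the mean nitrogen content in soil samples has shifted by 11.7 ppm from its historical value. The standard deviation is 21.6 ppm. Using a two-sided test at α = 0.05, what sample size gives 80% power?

27

For a one-sample z-test, n = ((z_{α/2} + z_β)·σ/δ)².
z_{α/2} = 1.960 (two-sided α = 0.05); z_β = 0.842 (power 80% → β = 0.2).
n = (2.802 × 21.6 / 11.7)² = 26.76
Round up: n = 27.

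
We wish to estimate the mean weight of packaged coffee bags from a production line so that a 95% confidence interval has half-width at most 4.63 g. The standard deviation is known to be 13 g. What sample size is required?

For a mean, the margin of error is E = z·σ/√n, so n = (zσ/E)².
At 95% confidence, z = 1.960.
n = (1.960 × 13 / 4.63)² = 30.29
Round up: n = 31.

31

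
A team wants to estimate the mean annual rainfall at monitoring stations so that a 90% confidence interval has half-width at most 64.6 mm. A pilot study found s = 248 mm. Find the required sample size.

40

For a mean, the margin of error is E = z·σ/√n, so n = (zσ/E)².
At 90% confidence, z = 1.645.
n = (1.645 × 248 / 64.6)² = 39.88
Round up: n = 40.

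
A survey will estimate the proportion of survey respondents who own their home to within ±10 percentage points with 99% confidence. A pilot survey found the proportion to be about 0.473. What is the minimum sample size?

n = 166

For a proportion with margin E = 0.1 at 99% confidence, z = 2.576.
n = p̂(1−p̂)(z/E)² = 0.473 × 0.527 × (2.576/0.1)² = 165.41
Round up: n = 166.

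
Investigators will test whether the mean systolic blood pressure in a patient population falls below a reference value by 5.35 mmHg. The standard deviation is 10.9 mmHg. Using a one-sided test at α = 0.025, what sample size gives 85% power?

38

For a one-sample z-test, n = ((z_α + z_β)·σ/δ)².
z_α = 1.960 (one-sided α = 0.025); z_β = 1.036 (power 85% → β = 0.15).
n = (2.996 × 10.9 / 5.35)² = 37.26
Round up: n = 38.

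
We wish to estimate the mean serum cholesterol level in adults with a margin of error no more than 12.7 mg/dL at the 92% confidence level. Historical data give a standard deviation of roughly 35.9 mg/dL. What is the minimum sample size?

25

For a mean, the margin of error is E = z·σ/√n, so n = (zσ/E)².
At 92% confidence, z = 1.751.
n = (1.751 × 35.9 / 12.7)² = 24.50
Round up: n = 25.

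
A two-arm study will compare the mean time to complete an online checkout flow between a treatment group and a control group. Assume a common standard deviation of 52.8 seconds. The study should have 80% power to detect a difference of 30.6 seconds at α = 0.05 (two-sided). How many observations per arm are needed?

47 per group

For two equal groups, n per group = 2·((z_{α/2} + z_β)·σ/δ)².
z_{α/2} = 1.960; z_β = 0.842 (power 80%).
n = 2 × (2.802 × 52.8 / 30.6)² = 2 × 23.38 = 46.76
Round up: n = 47 per group.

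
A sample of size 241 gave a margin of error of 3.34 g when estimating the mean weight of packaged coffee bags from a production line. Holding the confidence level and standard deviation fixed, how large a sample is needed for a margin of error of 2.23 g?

Margin of error scales as 1/√n, so n₂ = n₁·(E₁/E₂)².
n₂ = 241 × (3.34/2.23)² = 241 × 2.243 = 540.56
Round up: n₂ = 541.

541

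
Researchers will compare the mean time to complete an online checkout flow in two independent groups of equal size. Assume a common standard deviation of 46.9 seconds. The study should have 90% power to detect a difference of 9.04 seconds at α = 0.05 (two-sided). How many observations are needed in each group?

For two equal groups, n per group = 2·((z_{α/2} + z_β)·σ/δ)².
z_{α/2} = 1.960; z_β = 1.282 (power 90%).
n = 2 × (3.242 × 46.9 / 9.04)² = 2 × 282.90 = 565.80
Round up: n = 566 per group.

566 per group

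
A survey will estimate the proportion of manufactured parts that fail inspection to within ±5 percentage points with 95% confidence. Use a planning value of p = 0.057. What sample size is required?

For a proportion with margin E = 0.05 at 95% confidence, z = 1.960.
n = p̂(1−p̂)(z/E)² = 0.057 × 0.943 × (1.960/0.05)² = 82.60
Round up: n = 83.

n = 83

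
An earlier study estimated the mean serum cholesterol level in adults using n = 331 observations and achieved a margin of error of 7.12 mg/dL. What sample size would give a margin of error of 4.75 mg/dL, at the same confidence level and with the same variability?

744

Margin of error scales as 1/√n, so n₂ = n₁·(E₁/E₂)².
n₂ = 331 × (7.12/4.75)² = 331 × 2.247 = 743.76
Round up: n₂ = 744.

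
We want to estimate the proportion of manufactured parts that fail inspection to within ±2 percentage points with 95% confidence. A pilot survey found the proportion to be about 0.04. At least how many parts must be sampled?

For a proportion with margin E = 0.02 at 95% confidence, z = 1.960.
n = p̂(1−p̂)(z/E)² = 0.04 × 0.96 × (1.960/0.02)² = 368.79
Round up: n = 369.

369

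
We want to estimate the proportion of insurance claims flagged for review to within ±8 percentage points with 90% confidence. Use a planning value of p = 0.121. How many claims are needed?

For a proportion with margin E = 0.08 at 90% confidence, z = 1.645.
n = p̂(1−p̂)(z/E)² = 0.121 × 0.879 × (1.645/0.08)² = 44.97
Round up: n = 45.

n = 45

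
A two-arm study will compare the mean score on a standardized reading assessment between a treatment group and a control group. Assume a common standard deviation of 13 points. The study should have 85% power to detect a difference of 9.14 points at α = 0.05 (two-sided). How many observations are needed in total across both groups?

74 total

For two equal groups, n per group = 2·((z_{α/2} + z_β)·σ/δ)².
z_{α/2} = 1.960; z_β = 1.036 (power 85%).
n = 2 × (2.996 × 13 / 9.14)² = 2 × 18.16 = 36.32
Round up: n = 37 per group.
Total across both groups: 2 × 37 = 74.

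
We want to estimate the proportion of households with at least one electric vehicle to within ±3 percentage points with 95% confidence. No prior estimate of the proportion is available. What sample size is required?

For a proportion with margin E = 0.03 at 95% confidence, z = 1.960.
With no prior estimate, use p = 0.5, which maximizes p(1−p) at 0.25.
n = 0.25 × (z/E)² = 0.25 × (1.960/0.03)² = 1067.11
Round up: n = 1068.

n = 1068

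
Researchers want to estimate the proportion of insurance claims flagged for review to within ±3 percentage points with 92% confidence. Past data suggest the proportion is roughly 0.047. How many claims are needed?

n = 153

For a proportion with margin E = 0.03 at 92% confidence, z = 1.751.
n = p̂(1−p̂)(z/E)² = 0.047 × 0.953 × (1.751/0.03)² = 152.59
Round up: n = 153.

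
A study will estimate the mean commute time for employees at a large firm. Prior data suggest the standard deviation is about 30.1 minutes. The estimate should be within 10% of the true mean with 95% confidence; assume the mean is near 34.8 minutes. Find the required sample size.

For a mean, the margin of error is E = z·σ/√n, so n = (zσ/E)².
At 95% confidence, z = 1.960.
E = 10% of 34.8 = 3.48 minutes.
n = (1.960 × 30.1 / 3.48)² = 287.40
Round up: n = 288.

n = 288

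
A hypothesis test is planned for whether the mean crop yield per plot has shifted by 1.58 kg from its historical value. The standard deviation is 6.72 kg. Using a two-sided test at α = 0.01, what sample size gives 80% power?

For a one-sample z-test, n = ((z_{α/2} + z_β)·σ/δ)².
z_{α/2} = 2.576 (two-sided α = 0.01); z_β = 0.842 (power 80% → β = 0.2).
n = (3.418 × 6.72 / 1.58)² = 211.33
Round up: n = 212.

n = 212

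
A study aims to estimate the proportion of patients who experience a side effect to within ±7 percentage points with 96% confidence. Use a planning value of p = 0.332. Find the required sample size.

For a proportion with margin E = 0.07 at 96% confidence, z = 2.054.
n = p̂(1−p̂)(z/E)² = 0.332 × 0.668 × (2.054/0.07)² = 190.95
Round up: n = 191.

191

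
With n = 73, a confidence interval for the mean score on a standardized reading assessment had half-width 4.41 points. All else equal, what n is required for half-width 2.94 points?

165

Margin of error scales as 1/√n, so n₂ = n₁·(E₁/E₂)².
n₂ = 73 × (4.41/2.94)² = 73 × 2.25 = 164.25
Round up: n₂ = 165.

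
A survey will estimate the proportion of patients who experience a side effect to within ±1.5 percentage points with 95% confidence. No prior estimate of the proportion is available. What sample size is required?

n = 4269

For a proportion with margin E = 0.015 at 95% confidence, z = 1.960.
With no prior estimate, use p = 0.5, which maximizes p(1−p) at 0.25.
n = 0.25 × (z/E)² = 0.25 × (1.960/0.015)² = 4268.44
Round up: n = 4269.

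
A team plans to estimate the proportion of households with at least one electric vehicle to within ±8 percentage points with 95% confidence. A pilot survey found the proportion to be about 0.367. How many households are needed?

140

For a proportion with margin E = 0.08 at 95% confidence, z = 1.960.
n = p̂(1−p̂)(z/E)² = 0.367 × 0.633 × (1.960/0.08)² = 139.44
Round up: n = 140.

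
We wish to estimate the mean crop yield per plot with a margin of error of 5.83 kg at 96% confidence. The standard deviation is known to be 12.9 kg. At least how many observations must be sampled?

For a mean, the margin of error is E = z·σ/√n, so n = (zσ/E)².
At 96% confidence, z = 2.054.
n = (2.054 × 12.9 / 5.83)² = 20.66
Round up: n = 21.

21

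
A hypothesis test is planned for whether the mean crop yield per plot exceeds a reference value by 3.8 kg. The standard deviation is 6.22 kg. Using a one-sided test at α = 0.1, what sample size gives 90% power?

For a one-sample z-test, n = ((z_α + z_β)·σ/δ)².
z_α = 1.282 (one-sided α = 0.1); z_β = 1.282 (power 90% → β = 0.1).
n = (2.564 × 6.22 / 3.8)² = 17.61
Round up: n = 18.

18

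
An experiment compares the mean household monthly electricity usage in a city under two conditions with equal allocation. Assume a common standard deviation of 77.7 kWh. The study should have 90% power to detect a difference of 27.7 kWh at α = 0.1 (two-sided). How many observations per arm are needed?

135 per group

For two equal groups, n per group = 2·((z_{α/2} + z_β)·σ/δ)².
z_{α/2} = 1.645; z_β = 1.282 (power 90%).
n = 2 × (2.927 × 77.7 / 27.7)² = 2 × 67.41 = 134.82
Round up: n = 135 per group.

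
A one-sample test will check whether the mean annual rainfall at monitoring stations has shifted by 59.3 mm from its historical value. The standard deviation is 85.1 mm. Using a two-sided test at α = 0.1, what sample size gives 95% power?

For a one-sample z-test, n = ((z_{α/2} + z_β)·σ/δ)².
z_{α/2} = 1.645 (two-sided α = 0.1); z_β = 1.645 (power 95% → β = 0.05).
n = (3.290 × 85.1 / 59.3)² = 22.29
Round up: n = 23.

23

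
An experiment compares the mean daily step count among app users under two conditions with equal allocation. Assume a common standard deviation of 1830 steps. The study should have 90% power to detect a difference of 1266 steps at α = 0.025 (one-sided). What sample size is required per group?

44 per group

For two equal groups, n per group = 2·((z_α + z_β)·σ/δ)².
z_α = 1.960; z_β = 1.282 (power 90%).
n = 2 × (3.242 × 1830 / 1266)² = 2 × 21.96 = 43.92
Round up: n = 44 per group.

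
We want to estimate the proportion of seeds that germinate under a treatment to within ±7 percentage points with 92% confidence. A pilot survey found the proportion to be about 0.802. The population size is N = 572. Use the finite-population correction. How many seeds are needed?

n = 85

For a proportion with margin E = 0.07 at 92% confidence, z = 1.751.
n = p̂(1−p̂)(z/E)² = 0.802 × 0.198 × (1.751/0.07)² = 99.36 — call this n₀.
Finite-population correction with N = 572: n = n₀ / (1 + (n₀−1)/N) = 99.36 / 1.172 = 84.78
Round up: n = 85.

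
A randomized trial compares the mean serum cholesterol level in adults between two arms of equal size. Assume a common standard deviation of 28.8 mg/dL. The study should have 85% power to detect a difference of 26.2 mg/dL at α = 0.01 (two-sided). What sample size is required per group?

For two equal groups, n per group = 2·((z_{α/2} + z_β)·σ/δ)².
z_{α/2} = 2.576; z_β = 1.036 (power 85%).
n = 2 × (3.612 × 28.8 / 26.2)² = 2 × 15.76 = 31.52
Round up: n = 32 per group.

32 per group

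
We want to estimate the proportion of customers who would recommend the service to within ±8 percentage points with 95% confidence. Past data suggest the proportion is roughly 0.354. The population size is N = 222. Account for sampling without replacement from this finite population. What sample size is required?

86

For a proportion with margin E = 0.08 at 95% confidence, z = 1.960.
n = p̂(1−p̂)(z/E)² = 0.354 × 0.646 × (1.960/0.08)² = 137.27 — call this n₀.
Finite-population correction with N = 222: n = n₀ / (1 + (n₀−1)/N) = 137.27 / 1.614 = 85.05
Round up: n = 86.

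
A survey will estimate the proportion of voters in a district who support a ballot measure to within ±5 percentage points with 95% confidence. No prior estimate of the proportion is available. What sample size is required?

For a proportion with margin E = 0.05 at 95% confidence, z = 1.960.
With no prior estimate, use p = 0.5, which maximizes p(1−p) at 0.25.
n = 0.25 × (z/E)² = 0.25 × (1.960/0.05)² = 384.16
Round up: n = 385.

n = 385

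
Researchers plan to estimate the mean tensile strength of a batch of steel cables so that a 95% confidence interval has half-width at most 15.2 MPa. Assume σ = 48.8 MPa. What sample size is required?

For a mean, the margin of error is E = z·σ/√n, so n = (zσ/E)².
At 95% confidence, z = 1.960.
n = (1.960 × 48.8 / 15.2)² = 39.60
Round up: n = 40.

40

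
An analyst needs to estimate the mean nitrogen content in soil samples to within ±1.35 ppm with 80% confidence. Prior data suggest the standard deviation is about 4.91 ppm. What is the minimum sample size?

For a mean, the margin of error is E = z·σ/√n, so n = (zσ/E)².
At 80% confidence, z = 1.282.
n = (1.282 × 4.91 / 1.35)² = 21.74
Round up: n = 22.

22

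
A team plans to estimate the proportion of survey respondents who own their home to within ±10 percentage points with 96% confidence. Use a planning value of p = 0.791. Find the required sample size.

For a proportion with margin E = 0.1 at 96% confidence, z = 2.054.
n = p̂(1−p̂)(z/E)² = 0.791 × 0.209 × (2.054/0.1)² = 69.75
Round up: n = 70.

70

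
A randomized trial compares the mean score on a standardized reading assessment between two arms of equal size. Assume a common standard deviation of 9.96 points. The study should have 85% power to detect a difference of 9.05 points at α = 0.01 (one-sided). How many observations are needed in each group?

For two equal groups, n per group = 2·((z_α + z_β)·σ/δ)².
z_α = 2.326; z_β = 1.036 (power 85%).
n = 2 × (3.362 × 9.96 / 9.05)² = 2 × 13.69 = 27.38
Round up: n = 28 per group.

28 per group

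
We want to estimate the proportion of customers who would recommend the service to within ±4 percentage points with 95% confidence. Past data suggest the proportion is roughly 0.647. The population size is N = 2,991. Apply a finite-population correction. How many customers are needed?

464

For a proportion with margin E = 0.04 at 95% confidence, z = 1.960.
n = p̂(1−p̂)(z/E)² = 0.647 × 0.353 × (1.960/0.04)² = 548.37 — call this n₀.
Finite-population correction with N = 2,991: n = n₀ / (1 + (n₀−1)/N) = 548.37 / 1.183 = 463.54
Round up: n = 464.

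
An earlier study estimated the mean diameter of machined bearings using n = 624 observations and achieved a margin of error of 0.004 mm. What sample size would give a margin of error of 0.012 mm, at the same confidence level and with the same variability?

Margin of error scales as 1/√n, so n₂ = n₁·(E₁/E₂)².
n₂ = 624 × (0.004/0.012)² = 624 × 0.1111 = 69.33
Round up: n₂ = 70.

n = 70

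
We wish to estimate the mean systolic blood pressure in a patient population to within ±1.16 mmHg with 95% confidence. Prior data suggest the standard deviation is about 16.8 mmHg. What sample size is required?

For a mean, the margin of error is E = z·σ/√n, so n = (zσ/E)².
At 95% confidence, z = 1.960.
n = (1.960 × 16.8 / 1.16)² = 805.78
Round up: n = 806.

806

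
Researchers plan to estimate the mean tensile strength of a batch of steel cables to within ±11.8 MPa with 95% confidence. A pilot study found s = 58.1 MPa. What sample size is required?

For a mean, the margin of error is E = z·σ/√n, so n = (zσ/E)².
At 95% confidence, z = 1.960.
n = (1.960 × 58.1 / 11.8)² = 93.13
Round up: n = 94.

94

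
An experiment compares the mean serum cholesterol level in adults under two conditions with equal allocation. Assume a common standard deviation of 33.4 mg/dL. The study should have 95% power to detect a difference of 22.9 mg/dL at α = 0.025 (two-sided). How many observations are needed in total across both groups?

For two equal groups, n per group = 2·((z_{α/2} + z_β)·σ/δ)².
z_{α/2} = 2.241; z_β = 1.645 (power 95%).
n = 2 × (3.886 × 33.4 / 22.9)² = 2 × 32.12 = 64.24
Round up: n = 65 per group.
Total across both groups: 2 × 65 = 130.

130 total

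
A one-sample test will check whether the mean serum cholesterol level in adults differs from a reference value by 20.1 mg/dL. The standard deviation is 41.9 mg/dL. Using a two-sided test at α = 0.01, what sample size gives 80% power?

For a one-sample z-test, n = ((z_{α/2} + z_β)·σ/δ)².
z_{α/2} = 2.576 (two-sided α = 0.01); z_β = 0.842 (power 80% → β = 0.2).
n = (3.418 × 41.9 / 20.1)² = 50.77
Round up: n = 51.

n = 51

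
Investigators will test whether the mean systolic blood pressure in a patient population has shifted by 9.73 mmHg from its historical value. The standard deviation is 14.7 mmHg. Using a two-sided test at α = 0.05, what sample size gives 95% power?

For a one-sample z-test, n = ((z_{α/2} + z_β)·σ/δ)².
z_{α/2} = 1.960 (two-sided α = 0.05); z_β = 1.645 (power 95% → β = 0.05).
n = (3.605 × 14.7 / 9.73)² = 29.66
Round up: n = 30.

30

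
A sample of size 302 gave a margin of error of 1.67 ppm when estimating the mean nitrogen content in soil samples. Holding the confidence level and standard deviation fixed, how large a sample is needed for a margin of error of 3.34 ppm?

Margin of error scales as 1/√n, so n₂ = n₁·(E₁/E₂)².
n₂ = 302 × (1.67/3.34)² = 302 × 0.25 = 75.50
Round up: n₂ = 76.

n = 76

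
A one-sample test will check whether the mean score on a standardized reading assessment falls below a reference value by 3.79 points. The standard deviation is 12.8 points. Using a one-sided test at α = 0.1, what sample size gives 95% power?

For a one-sample z-test, n = ((z_α + z_β)·σ/δ)².
z_α = 1.282 (one-sided α = 0.1); z_β = 1.645 (power 95% → β = 0.05).
n = (2.927 × 12.8 / 3.79)² = 97.72
Round up: n = 98.

98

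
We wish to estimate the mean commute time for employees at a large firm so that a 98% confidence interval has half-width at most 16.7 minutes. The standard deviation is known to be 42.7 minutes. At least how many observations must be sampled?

36

For a mean, the margin of error is E = z·σ/√n, so n = (zσ/E)².
At 98% confidence, z = 2.326.
n = (2.326 × 42.7 / 16.7)² = 35.37
Round up: n = 36.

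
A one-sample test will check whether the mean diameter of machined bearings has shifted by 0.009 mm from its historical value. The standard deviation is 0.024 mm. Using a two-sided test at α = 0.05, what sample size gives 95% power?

93

For a one-sample z-test, n = ((z_{α/2} + z_β)·σ/δ)².
z_{α/2} = 1.960 (two-sided α = 0.05); z_β = 1.645 (power 95% → β = 0.05).
n = (3.605 × 0.024 / 0.009)² = 92.42
Round up: n = 93.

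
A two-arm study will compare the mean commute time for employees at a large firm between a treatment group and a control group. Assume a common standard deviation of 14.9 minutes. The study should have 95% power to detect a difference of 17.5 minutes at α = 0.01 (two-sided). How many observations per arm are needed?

26 per group

For two equal groups, n per group = 2·((z_{α/2} + z_β)·σ/δ)².
z_{α/2} = 2.576; z_β = 1.645 (power 95%).
n = 2 × (4.221 × 14.9 / 17.5)² = 2 × 12.92 = 25.84
Round up: n = 26 per group.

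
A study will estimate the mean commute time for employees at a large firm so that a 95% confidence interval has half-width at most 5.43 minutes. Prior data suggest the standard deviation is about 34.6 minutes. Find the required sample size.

For a mean, the margin of error is E = z·σ/√n, so n = (zσ/E)².
At 95% confidence, z = 1.960.
n = (1.960 × 34.6 / 5.43)² = 155.98
Round up: n = 156.

156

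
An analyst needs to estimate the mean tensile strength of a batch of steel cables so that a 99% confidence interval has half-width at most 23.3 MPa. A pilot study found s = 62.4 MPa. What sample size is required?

48

For a mean, the margin of error is E = z·σ/√n, so n = (zσ/E)².
At 99% confidence, z = 2.576.
n = (2.576 × 62.4 / 23.3)² = 47.59
Round up: n = 48.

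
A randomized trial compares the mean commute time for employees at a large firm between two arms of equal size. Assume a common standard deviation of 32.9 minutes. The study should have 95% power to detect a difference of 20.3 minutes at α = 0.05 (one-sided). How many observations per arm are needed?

57 per group

For two equal groups, n per group = 2·((z_α + z_β)·σ/δ)².
z_α = 1.645; z_β = 1.645 (power 95%).
n = 2 × (3.290 × 32.9 / 20.3)² = 2 × 28.43 = 56.86
Round up: n = 57 per group.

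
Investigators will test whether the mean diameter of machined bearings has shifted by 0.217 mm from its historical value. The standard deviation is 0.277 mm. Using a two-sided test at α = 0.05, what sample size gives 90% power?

18

For a one-sample z-test, n = ((z_{α/2} + z_β)·σ/δ)².
z_{α/2} = 1.960 (two-sided α = 0.05); z_β = 1.282 (power 90% → β = 0.1).
n = (3.242 × 0.277 / 0.217)² = 17.13
Round up: n = 18.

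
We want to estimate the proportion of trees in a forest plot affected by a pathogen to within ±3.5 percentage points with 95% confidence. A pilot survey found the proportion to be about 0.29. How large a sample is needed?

646

For a proportion with margin E = 0.035 at 95% confidence, z = 1.960.
n = p̂(1−p̂)(z/E)² = 0.29 × 0.71 × (1.960/0.035)² = 645.70
Round up: n = 646.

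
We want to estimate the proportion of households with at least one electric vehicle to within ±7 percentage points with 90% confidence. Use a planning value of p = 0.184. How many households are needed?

For a proportion with margin E = 0.07 at 90% confidence, z = 1.645.
n = p̂(1−p̂)(z/E)² = 0.184 × 0.816 × (1.645/0.07)² = 82.92
Round up: n = 83.

83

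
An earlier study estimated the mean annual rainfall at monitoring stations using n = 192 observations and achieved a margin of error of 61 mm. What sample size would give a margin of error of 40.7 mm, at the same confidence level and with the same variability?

432

Margin of error scales as 1/√n, so n₂ = n₁·(E₁/E₂)².
n₂ = 192 × (61/40.7)² = 192 × 2.246 = 431.23
Round up: n₂ = 432.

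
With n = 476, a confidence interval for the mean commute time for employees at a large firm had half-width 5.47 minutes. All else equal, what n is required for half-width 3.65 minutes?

1070

Margin of error scales as 1/√n, so n₂ = n₁·(E₁/E₂)².
n₂ = 476 × (5.47/3.65)² = 476 × 2.246 = 1069.10
Round up: n₂ = 1070.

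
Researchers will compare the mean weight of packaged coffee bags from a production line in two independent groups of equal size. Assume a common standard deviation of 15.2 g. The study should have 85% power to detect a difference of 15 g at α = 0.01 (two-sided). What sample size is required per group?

27 per group

For two equal groups, n per group = 2·((z_{α/2} + z_β)·σ/δ)².
z_{α/2} = 2.576; z_β = 1.036 (power 85%).
n = 2 × (3.612 × 15.2 / 15)² = 2 × 13.40 = 26.80
Round up: n = 27 per group.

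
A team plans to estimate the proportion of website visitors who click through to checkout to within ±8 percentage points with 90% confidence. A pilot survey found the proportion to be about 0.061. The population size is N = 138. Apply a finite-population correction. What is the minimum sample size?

n = 21

For a proportion with margin E = 0.08 at 90% confidence, z = 1.645.
n = p̂(1−p̂)(z/E)² = 0.061 × 0.939 × (1.645/0.08)² = 24.22 — call this n₀.
Finite-population correction with N = 138: n = n₀ / (1 + (n₀−1)/N) = 24.22 / 1.168 = 20.74
Round up: n = 21.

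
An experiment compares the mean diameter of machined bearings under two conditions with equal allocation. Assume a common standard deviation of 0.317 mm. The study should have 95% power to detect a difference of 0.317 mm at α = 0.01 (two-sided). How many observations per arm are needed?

For two equal groups, n per group = 2·((z_{α/2} + z_β)·σ/δ)².
z_{α/2} = 2.576; z_β = 1.645 (power 95%).
n = 2 × (4.221 × 0.317 / 0.317)² = 2 × 17.82 = 35.64
Round up: n = 36 per group.

36 per group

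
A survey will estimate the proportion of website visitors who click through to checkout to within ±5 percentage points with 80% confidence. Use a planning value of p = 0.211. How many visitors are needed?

n = 110

For a proportion with margin E = 0.05 at 80% confidence, z = 1.282.
n = p̂(1−p̂)(z/E)² = 0.211 × 0.789 × (1.282/0.05)² = 109.44
Round up: n = 110.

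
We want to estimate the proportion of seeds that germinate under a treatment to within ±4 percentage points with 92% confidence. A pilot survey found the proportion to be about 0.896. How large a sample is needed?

179

For a proportion with margin E = 0.04 at 92% confidence, z = 1.751.
n = p̂(1−p̂)(z/E)² = 0.896 × 0.104 × (1.751/0.04)² = 178.56
Round up: n = 179.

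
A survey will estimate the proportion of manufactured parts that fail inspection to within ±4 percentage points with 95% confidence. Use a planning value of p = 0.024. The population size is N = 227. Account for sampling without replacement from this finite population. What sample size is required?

n = 46

For a proportion with margin E = 0.04 at 95% confidence, z = 1.960.
n = p̂(1−p̂)(z/E)² = 0.024 × 0.976 × (1.960/0.04)² = 56.24 — call this n₀.
Finite-population correction with N = 227: n = n₀ / (1 + (n₀−1)/N) = 56.24 / 1.243 = 45.25
Round up: n = 46.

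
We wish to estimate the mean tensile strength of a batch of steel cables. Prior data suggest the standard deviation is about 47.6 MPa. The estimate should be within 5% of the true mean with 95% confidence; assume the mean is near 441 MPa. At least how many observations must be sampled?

For a mean, the margin of error is E = z·σ/√n, so n = (zσ/E)².
At 95% confidence, z = 1.960.
E = 5% of 441 = 22.05 MPa.
n = (1.960 × 47.6 / 22.05)² = 17.90
Round up: n = 18.

n = 18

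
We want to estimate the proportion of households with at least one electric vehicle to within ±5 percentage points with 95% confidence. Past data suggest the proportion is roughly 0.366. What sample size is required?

For a proportion with margin E = 0.05 at 95% confidence, z = 1.960.
n = p̂(1−p̂)(z/E)² = 0.366 × 0.634 × (1.960/0.05)² = 356.57
Round up: n = 357.

357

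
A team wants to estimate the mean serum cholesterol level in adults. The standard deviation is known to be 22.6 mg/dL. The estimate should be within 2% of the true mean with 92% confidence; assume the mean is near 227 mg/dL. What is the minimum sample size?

For a mean, the margin of error is E = z·σ/√n, so n = (zσ/E)².
At 92% confidence, z = 1.751.
E = 2% of 227 = 4.54 mg/dL.
n = (1.751 × 22.6 / 4.54)² = 75.98
Round up: n = 76.

76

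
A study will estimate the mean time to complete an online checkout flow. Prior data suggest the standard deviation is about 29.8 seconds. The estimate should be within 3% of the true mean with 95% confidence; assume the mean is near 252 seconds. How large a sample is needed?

For a mean, the margin of error is E = z·σ/√n, so n = (zσ/E)².
At 95% confidence, z = 1.960.
E = 3% of 252 = 7.56 seconds.
n = (1.960 × 29.8 / 7.56)² = 59.69
Round up: n = 60.

60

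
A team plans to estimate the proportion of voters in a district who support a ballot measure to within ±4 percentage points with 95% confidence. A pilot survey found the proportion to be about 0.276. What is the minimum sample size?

480

For a proportion with margin E = 0.04 at 95% confidence, z = 1.960.
n = p̂(1−p̂)(z/E)² = 0.276 × 0.724 × (1.960/0.04)² = 479.78
Round up: n = 480.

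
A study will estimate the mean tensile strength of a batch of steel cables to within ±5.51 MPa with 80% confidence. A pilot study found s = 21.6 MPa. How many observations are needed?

For a mean, the margin of error is E = z·σ/√n, so n = (zσ/E)².
At 80% confidence, z = 1.282.
n = (1.282 × 21.6 / 5.51)² = 25.26
Round up: n = 26.

n = 26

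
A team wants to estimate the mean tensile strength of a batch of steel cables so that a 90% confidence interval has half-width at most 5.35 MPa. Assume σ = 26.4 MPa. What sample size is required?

For a mean, the margin of error is E = z·σ/√n, so n = (zσ/E)².
At 90% confidence, z = 1.645.
n = (1.645 × 26.4 / 5.35)² = 65.89
Round up: n = 66.

66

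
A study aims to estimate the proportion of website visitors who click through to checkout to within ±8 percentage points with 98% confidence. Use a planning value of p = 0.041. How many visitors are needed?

34

For a proportion with margin E = 0.08 at 98% confidence, z = 2.326.
n = p̂(1−p̂)(z/E)² = 0.041 × 0.959 × (2.326/0.08)² = 33.24
Round up: n = 34.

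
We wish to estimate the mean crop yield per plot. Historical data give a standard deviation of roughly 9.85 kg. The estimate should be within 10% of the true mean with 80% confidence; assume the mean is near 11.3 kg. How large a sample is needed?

For a mean, the margin of error is E = z·σ/√n, so n = (zσ/E)².
At 80% confidence, z = 1.282.
E = 10% of 11.3 = 1.13 kg.
n = (1.282 × 9.85 / 1.13)² = 124.88
Round up: n = 125.

125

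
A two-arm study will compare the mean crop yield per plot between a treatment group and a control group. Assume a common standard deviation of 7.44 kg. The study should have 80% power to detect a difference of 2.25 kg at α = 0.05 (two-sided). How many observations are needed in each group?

172 per group

For two equal groups, n per group = 2·((z_{α/2} + z_β)·σ/δ)².
z_{α/2} = 1.960; z_β = 0.842 (power 80%).
n = 2 × (2.802 × 7.44 / 2.25)² = 2 × 85.85 = 171.70
Round up: n = 172 per group.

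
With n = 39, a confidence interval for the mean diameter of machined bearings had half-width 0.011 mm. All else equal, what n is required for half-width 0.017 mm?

17

Margin of error scales as 1/√n, so n₂ = n₁·(E₁/E₂)².
n₂ = 39 × (0.011/0.017)² = 39 × 0.4187 = 16.33
Round up: n₂ = 17.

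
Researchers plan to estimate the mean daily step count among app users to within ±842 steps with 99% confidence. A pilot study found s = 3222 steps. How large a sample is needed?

For a mean, the margin of error is E = z·σ/√n, so n = (zσ/E)².
At 99% confidence, z = 2.576.
n = (2.576 × 3222 / 842)² = 97.17
Round up: n = 98.

n = 98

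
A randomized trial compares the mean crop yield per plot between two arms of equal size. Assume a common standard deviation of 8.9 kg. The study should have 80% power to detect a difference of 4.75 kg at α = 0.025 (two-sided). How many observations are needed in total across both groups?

For two equal groups, n per group = 2·((z_{α/2} + z_β)·σ/δ)².
z_{α/2} = 2.241; z_β = 0.842 (power 80%).
n = 2 × (3.083 × 8.9 / 4.75)² = 2 × 33.37 = 66.74
Round up: n = 67 per group.
Total across both groups: 2 × 67 = 134.

134 total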